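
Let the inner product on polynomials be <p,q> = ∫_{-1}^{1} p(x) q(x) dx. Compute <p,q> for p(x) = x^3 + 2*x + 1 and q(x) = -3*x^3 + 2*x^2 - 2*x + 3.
<p,q> = 64/105

Expand the product: p(x)·q(x) = -3*x^6 + 2*x^5 - 8*x^4 + 4*x^3 - 2*x^2 + 4*x + 3.
∫_{-1}^{1} of each monomial x^k gives [2/(k+1) if k even, 0 if k odd]. Integrating term-by-term (or equivalently evaluating the antiderivative F(x) = -3*x^7/7 + x^6/3 - 8*x^5/5 + x^4 - 2*x^3/3 + 2*x^2 + 3*x at the endpoints):
  F(1) − F(−1) = 382/105 − (106/35) = 64/105.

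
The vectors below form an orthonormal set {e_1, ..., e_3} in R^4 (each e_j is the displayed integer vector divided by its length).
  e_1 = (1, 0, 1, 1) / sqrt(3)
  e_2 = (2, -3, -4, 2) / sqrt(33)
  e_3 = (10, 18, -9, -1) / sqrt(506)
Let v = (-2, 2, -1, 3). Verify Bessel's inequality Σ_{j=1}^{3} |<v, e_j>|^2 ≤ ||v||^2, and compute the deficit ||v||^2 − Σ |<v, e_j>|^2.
Σ |<v, e_j>|^2 = 22/23; ||v||^2 = 18; deficit = 392/23

Write each e_j = u_j / sqrt(<u_j, u_j>) where u_j is the displayed integer vector. Then <v, e_j> = <v, u_j> / sqrt(<u_j, u_j>), so |<v, e_j>|^2 = <v, u_j>^2 / <u_j, u_j>.
Coefficients: <v, e_1> = 0/sqrt(3), <v, e_2> = 0/sqrt(33), <v, e_3> = 22/sqrt(506).
Square and sum: Σ |<v, e_j>|^2 = 22/23.
Compute ||v||^2 = v·v = 18.
Deficit = 18 − 22/23 = 392/23 ≥ 0, confirming Bessel's inequality. (The deficit equals ||v − Σ <v,e_j> e_j||^2, the squared distance from v to span{e_j}.)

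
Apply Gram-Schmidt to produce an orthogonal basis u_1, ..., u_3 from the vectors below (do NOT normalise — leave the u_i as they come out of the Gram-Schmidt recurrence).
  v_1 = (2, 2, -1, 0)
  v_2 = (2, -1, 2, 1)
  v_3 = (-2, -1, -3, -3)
Orthogonal basis:
  u_1 = (2, 2, -1, 0)
  u_2 = (2, -1, 2, 1)
  u_3 = (16/15, -23/15, -14/15, -9/5)

Apply the Gram-Schmidt recurrence
  u_1 = v_1
  u_i = v_i − Σ_{j<i} ((v_i · u_j) / (u_j · u_j)) · u_j.

Step by step this gives:
  u_1 = (2, 2, -1, 0)
  u_2 = (2, -1, 2, 1)
  u_3 = (16/15, -23/15, -14/15, -9/5)

Orthogonality check:
  u_2 · u_1 = 0 (should be 0)
  u_3 · u_1 = 0 (should be 0)
  u_3 · u_2 = 0 (should be 0)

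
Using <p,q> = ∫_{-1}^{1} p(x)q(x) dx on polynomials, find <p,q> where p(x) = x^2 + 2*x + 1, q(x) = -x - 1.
<p,q> = -4

Expand the product: p(x)·q(x) = -x^3 - 3*x^2 - 3*x - 1.
∫_{-1}^{1} of each monomial x^k gives [2/(k+1) if k even, 0 if k odd]. Integrating term-by-term (or equivalently evaluating the antiderivative F(x) = -x^4/4 - x^3 - 3*x^2/2 - x at the endpoints):
  F(1) − F(−1) = -15/4 − (1/4) = -4.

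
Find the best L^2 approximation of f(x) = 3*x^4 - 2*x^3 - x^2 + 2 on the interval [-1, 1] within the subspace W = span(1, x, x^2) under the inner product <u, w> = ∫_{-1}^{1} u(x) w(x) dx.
g(x) = 11*x^2/7 - 6*x/5 + 61/35

The best approximation g ∈ W is the orthogonal projection of f onto W. Writing g = a_0 + a_1 x + a_2 x^2, the coefficients solve the normal equations G · a = b where
  G_{ij} = <φ_i, φ_j> and b_i = <f, φ_i>, with φ_0 = 1, φ_1 = x, φ_2 = x^2.
G =
  [2, 0, 2/3]
  [0, 2/3, 0]
  [2/3, 0, 2/5],
b = (68/15, -4/5, 188/105).
Solving gives a_0 = 61/35, a_1 = -6/5, a_2 = 11/7, so
  g(x) = 11*x^2/7 - 6*x/5 + 61/35.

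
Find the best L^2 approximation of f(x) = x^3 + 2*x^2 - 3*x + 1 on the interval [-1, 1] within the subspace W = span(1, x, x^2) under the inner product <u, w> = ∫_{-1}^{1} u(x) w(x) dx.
g(x) = 2*x^2 - 12*x/5 + 1

The best approximation g ∈ W is the orthogonal projection of f onto W. Writing g = a_0 + a_1 x + a_2 x^2, the coefficients solve the normal equations G · a = b where
  G_{ij} = <φ_i, φ_j> and b_i = <f, φ_i>, with φ_0 = 1, φ_1 = x, φ_2 = x^2.
G =
  [2, 0, 2/3]
  [0, 2/3, 0]
  [2/3, 0, 2/5],
b = (10/3, -8/5, 22/15).
Solving gives a_0 = 1, a_1 = -12/5, a_2 = 2, so
  g(x) = 2*x^2 - 12*x/5 + 1.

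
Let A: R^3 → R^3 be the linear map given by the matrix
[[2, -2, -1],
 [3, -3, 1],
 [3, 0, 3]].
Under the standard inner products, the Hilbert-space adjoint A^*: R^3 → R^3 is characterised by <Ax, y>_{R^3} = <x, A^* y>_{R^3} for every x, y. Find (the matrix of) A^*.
A^* = A^T =
[[2, 3, 3],
 [-2, -3, 0],
 [-1, 1, 3]]

For real matrices with standard dot products, the defining identity <Ax, y> = <x, A^* y> gives (Ax)^T y = x^T (A^*) y, i.e. x^T A^T y = x^T (A^*) y. Since this holds for all x, y, we must have A^* = A^T. Therefore
A^* =
[[2, 3, 3],
 [-2, -3, 0],
 [-1, 1, 3]].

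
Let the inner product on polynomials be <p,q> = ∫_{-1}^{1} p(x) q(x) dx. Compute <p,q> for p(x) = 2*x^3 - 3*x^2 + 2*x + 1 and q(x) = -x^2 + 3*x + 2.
<p,q> = 104/15

Expand the product: p(x)·q(x) = -2*x^5 + 9*x^4 - 7*x^3 - x^2 + 7*x + 2.
∫_{-1}^{1} of each monomial x^k gives [2/(k+1) if k even, 0 if k odd]. Integrating term-by-term (or equivalently evaluating the antiderivative F(x) = -x^6/3 + 9*x^5/5 - 7*x^4/4 - x^3/3 + 7*x^2/2 + 2*x at the endpoints):
  F(1) − F(−1) = 293/60 − (-41/20) = 104/15.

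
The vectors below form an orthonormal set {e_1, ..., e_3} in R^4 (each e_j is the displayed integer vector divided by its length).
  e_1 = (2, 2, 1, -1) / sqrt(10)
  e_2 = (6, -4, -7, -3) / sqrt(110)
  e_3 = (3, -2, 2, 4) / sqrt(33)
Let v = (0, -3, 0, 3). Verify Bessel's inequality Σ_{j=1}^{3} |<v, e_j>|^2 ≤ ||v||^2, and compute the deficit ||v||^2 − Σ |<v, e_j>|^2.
Σ |<v, e_j>|^2 = 18; ||v||^2 = 18; deficit = 0

Write each e_j = u_j / sqrt(<u_j, u_j>) where u_j is the displayed integer vector. Then <v, e_j> = <v, u_j> / sqrt(<u_j, u_j>), so |<v, e_j>|^2 = <v, u_j>^2 / <u_j, u_j>.
Coefficients: <v, e_1> = -9/sqrt(10), <v, e_2> = 3/sqrt(110), <v, e_3> = 18/sqrt(33).
Square and sum: Σ |<v, e_j>|^2 = 18.
Compute ||v||^2 = v·v = 18.
Deficit = 18 − 18 = 0 ≥ 0, confirming Bessel's inequality. (The deficit equals ||v − Σ <v,e_j> e_j||^2, the squared distance from v to span{e_j}.)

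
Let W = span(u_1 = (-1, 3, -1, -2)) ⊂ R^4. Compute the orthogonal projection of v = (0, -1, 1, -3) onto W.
proj_W(v) = (-2/15, 2/5, -2/15, -4/15)

Set up U = [u_1 | ... | u_1] ∈ R^(4×1). The projector onto W = col(U) is P = U (U^T U)^(-1) U^T.
Compute U^T U =
  [15],
and U^T v = (2).
Solve U^T U · c = U^T v for the coefficients: c = (2/15). The projection is proj_W(v) = U c.
Check: (v - proj_W(v)) · u_1 = 0  (should be 0).
Result: proj_W(v) = (-2/15, 2/5, -2/15, -4/15).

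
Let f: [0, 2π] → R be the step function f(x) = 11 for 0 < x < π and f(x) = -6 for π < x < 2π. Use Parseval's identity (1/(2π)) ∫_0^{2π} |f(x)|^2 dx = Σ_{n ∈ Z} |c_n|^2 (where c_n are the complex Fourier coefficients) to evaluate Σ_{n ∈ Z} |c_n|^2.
Σ |c_n|^2 = 157/2

Parseval equates the L^2 energy of f (normalised by 1/(2π)) with the ℓ^2 sum of its Fourier coefficients: (1/(2π)) ∫_0^{2π} |f|^2 = Σ |c_n|^2.
Compute the left side: (1/(2π)) [∫_0^π 11^2 dx + ∫_π^{2π} (-6)^2 dx] = (1/(2π)) · (121π + 36π) = (121 + 36)/2 = 157/2.
So Σ_{n ∈ Z} |c_n|^2 = 157/2.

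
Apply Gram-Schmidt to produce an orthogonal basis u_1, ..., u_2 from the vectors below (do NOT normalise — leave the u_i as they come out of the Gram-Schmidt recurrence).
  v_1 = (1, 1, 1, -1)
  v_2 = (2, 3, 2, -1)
Orthogonal basis:
  u_1 = (1, 1, 1, -1)
  u_2 = (0, 1, 0, 1)

Apply the Gram-Schmidt recurrence
  u_1 = v_1
  u_i = v_i − Σ_{j<i} ((v_i · u_j) / (u_j · u_j)) · u_j.

Step by step this gives:
  u_1 = (1, 1, 1, -1)
  u_2 = (0, 1, 0, 1)

Orthogonality check:
  u_2 · u_1 = 0 (should be 0)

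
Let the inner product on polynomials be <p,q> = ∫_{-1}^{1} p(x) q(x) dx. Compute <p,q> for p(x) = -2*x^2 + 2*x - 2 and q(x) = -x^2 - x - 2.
<p,q> = 172/15

Expand the product: p(x)·q(x) = 2*x^4 + 4*x^2 - 2*x + 4.
∫_{-1}^{1} of each monomial x^k gives [2/(k+1) if k even, 0 if k odd]. Integrating term-by-term (or equivalently evaluating the antiderivative F(x) = 2*x^5/5 + 4*x^3/3 - x^2 + 4*x at the endpoints):
  F(1) − F(−1) = 71/15 − (-101/15) = 172/15.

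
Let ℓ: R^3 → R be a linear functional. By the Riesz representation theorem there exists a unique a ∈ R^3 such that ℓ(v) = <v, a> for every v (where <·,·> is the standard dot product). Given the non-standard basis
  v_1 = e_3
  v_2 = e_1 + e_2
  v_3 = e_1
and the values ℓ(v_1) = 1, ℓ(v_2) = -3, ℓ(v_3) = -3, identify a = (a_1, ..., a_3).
a = (-3, 0, 1)

Write a = (a_1, ..., a_3) in the standard basis. For each basis vector v_i, ℓ(v_i) = <v_i, a> is a linear equation in the a_j's. Collect the n equations into a matrix system V a = ℓ, where row i of V is v_i (expressed in the standard basis). Since V is invertible (lower-triangular with 1s on the diagonal, up to permutation), solve by back-substitution:
  V =
[[0, 0, 1],
 [1, 1, 0],
 [1, 0, 0]]
  V a = (1, -3, -3)
Solving gives a = (-3, 0, 1).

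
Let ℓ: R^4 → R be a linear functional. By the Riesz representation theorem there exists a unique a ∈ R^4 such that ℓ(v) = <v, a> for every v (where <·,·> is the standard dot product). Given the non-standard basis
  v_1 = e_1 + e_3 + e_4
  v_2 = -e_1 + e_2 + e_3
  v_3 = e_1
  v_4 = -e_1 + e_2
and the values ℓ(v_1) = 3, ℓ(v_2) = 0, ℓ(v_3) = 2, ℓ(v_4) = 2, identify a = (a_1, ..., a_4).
a = (2, 4, -2, 3)

Write a = (a_1, ..., a_4) in the standard basis. For each basis vector v_i, ℓ(v_i) = <v_i, a> is a linear equation in the a_j's. Collect the n equations into a matrix system V a = ℓ, where row i of V is v_i (expressed in the standard basis). Since V is invertible (lower-triangular with 1s on the diagonal, up to permutation), solve by back-substitution:
  V =
[[1, 0, 1, 1],
 [-1, 1, 1, 0],
 [1, 0, 0, 0],
 [-1, 1, 0, 0]]
  V a = (3, 0, 2, 2)
Solving gives a = (2, 4, -2, 3).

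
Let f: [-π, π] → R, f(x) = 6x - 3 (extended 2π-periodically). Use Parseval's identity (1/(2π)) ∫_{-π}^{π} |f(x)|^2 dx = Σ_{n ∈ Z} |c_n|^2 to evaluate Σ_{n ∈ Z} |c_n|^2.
Σ |c_n|^2 = 12π^2 + 9

Expand and integrate term by term over [-π, π]:
  ∫ (6x)^2 dx = 36·(2π^3/3); ∫ 2·6·(-3)·x dx = 0 (odd integrand); ∫ (-3)^2 dx = 9·2π.
So (1/(2π)) ∫_{-π}^{π} (6x - 3)^2 dx = 36π^2/3 + 9 = 12π^2 + 9.
Parseval ⇒ Σ |c_n|^2 = 12π^2 + 9.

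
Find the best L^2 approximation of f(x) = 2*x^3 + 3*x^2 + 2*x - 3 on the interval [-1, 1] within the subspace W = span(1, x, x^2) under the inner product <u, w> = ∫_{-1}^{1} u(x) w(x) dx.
g(x) = 3*x^2 + 16*x/5 - 3

The best approximation g ∈ W is the orthogonal projection of f onto W. Writing g = a_0 + a_1 x + a_2 x^2, the coefficients solve the normal equations G · a = b where
  G_{ij} = <φ_i, φ_j> and b_i = <f, φ_i>, with φ_0 = 1, φ_1 = x, φ_2 = x^2.
G =
  [2, 0, 2/3]
  [0, 2/3, 0]
  [2/3, 0, 2/5],
b = (-4, 32/15, -4/5).
Solving gives a_0 = -3, a_1 = 16/5, a_2 = 3, so
  g(x) = 3*x^2 + 16*x/5 - 3.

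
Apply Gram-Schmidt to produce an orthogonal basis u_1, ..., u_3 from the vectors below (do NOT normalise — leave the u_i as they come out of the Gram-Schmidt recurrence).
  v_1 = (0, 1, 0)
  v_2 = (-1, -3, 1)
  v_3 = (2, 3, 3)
Orthogonal basis:
  u_1 = (0, 1, 0)
  u_2 = (-1, 0, 1)
  u_3 = (5/2, 0, 5/2)

Apply the Gram-Schmidt recurrence
  u_1 = v_1
  u_i = v_i − Σ_{j<i} ((v_i · u_j) / (u_j · u_j)) · u_j.

Step by step this gives:
  u_1 = (0, 1, 0)
  u_2 = (-1, 0, 1)
  u_3 = (5/2, 0, 5/2)

Orthogonality check:
  u_2 · u_1 = 0 (should be 0)
  u_3 · u_1 = 0 (should be 0)
  u_3 · u_2 = 0 (should be 0)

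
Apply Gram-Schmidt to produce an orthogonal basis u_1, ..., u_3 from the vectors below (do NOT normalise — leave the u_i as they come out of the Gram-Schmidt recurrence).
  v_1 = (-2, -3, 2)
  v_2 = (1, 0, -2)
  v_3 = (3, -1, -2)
Orthogonal basis:
  u_1 = (-2, -3, 2)
  u_2 = (5/17, -18/17, -22/17)
  u_3 = (12/7, -4/7, 6/7)

Apply the Gram-Schmidt recurrence
  u_1 = v_1
  u_i = v_i − Σ_{j<i} ((v_i · u_j) / (u_j · u_j)) · u_j.

Step by step this gives:
  u_1 = (-2, -3, 2)
  u_2 = (5/17, -18/17, -22/17)
  u_3 = (12/7, -4/7, 6/7)

Orthogonality check:
  u_2 · u_1 = 0 (should be 0)
  u_3 · u_1 = 0 (should be 0)
  u_3 · u_2 = 0 (should be 0)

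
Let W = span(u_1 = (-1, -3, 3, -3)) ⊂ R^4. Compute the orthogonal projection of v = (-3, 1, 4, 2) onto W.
proj_W(v) = (-3/14, -9/14, 9/14, -9/14)

Set up U = [u_1 | ... | u_1] ∈ R^(4×1). The projector onto W = col(U) is P = U (U^T U)^(-1) U^T.
Compute U^T U =
  [28],
and U^T v = (6).
Solve U^T U · c = U^T v for the coefficients: c = (3/14). The projection is proj_W(v) = U c.
Check: (v - proj_W(v)) · u_1 = 0  (should be 0).
Result: proj_W(v) = (-3/14, -9/14, 9/14, -9/14).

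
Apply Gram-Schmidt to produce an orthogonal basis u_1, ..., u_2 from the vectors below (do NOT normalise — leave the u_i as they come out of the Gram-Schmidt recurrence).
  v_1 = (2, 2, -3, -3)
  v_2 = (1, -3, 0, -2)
Orthogonal basis:
  u_1 = (2, 2, -3, -3)
  u_2 = (11/13, -41/13, 3/13, -23/13)

Apply the Gram-Schmidt recurrence
  u_1 = v_1
  u_i = v_i − Σ_{j<i} ((v_i · u_j) / (u_j · u_j)) · u_j.

Step by step this gives:
  u_1 = (2, 2, -3, -3)
  u_2 = (11/13, -41/13, 3/13, -23/13)

Orthogonality check:
  u_2 · u_1 = 0 (should be 0)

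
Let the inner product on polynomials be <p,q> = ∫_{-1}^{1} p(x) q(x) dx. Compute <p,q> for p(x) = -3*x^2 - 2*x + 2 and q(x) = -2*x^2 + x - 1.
<p,q> = -18/5

Expand the product: p(x)·q(x) = 6*x^4 + x^3 - 3*x^2 + 4*x - 2.
∫_{-1}^{1} of each monomial x^k gives [2/(k+1) if k even, 0 if k odd]. Integrating term-by-term (or equivalently evaluating the antiderivative F(x) = 6*x^5/5 + x^4/4 - x^3 + 2*x^2 - 2*x at the endpoints):
  F(1) − F(−1) = 9/20 − (81/20) = -18/5.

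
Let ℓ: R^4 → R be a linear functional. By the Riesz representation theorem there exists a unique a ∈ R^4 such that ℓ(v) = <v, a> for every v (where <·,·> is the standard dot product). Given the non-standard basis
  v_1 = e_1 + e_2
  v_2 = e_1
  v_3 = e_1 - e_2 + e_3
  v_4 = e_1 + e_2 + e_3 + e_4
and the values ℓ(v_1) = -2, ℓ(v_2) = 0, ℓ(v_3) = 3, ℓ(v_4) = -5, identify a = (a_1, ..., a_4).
a = (0, -2, 1, -4)

Write a = (a_1, ..., a_4) in the standard basis. For each basis vector v_i, ℓ(v_i) = <v_i, a> is a linear equation in the a_j's. Collect the n equations into a matrix system V a = ℓ, where row i of V is v_i (expressed in the standard basis). Since V is invertible (lower-triangular with 1s on the diagonal, up to permutation), solve by back-substitution:
  V =
[[1, 1, 0, 0],
 [1, 0, 0, 0],
 [1, -1, 1, 0],
 [1, 1, 1, 1]]
  V a = (-2, 0, 3, -5)
Solving gives a = (0, -2, 1, -4).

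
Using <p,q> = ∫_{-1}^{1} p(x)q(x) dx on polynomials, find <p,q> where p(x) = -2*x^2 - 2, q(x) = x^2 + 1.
<p,q> = -112/15

Expand the product: p(x)·q(x) = -2*x^4 - 4*x^2 - 2.
∫_{-1}^{1} of each monomial x^k gives [2/(k+1) if k even, 0 if k odd]. Integrating term-by-term (or equivalently evaluating the antiderivative F(x) = -2*x^5/5 - 4*x^3/3 - 2*x at the endpoints):
  F(1) − F(−1) = -56/15 − (56/15) = -112/15.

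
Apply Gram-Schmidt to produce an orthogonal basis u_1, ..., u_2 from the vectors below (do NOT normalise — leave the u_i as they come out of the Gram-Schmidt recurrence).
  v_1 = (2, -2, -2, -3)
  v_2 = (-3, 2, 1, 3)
Orthogonal basis:
  u_1 = (2, -2, -2, -3)
  u_2 = (-1, 0, -1, 0)

Apply the Gram-Schmidt recurrence
  u_1 = v_1
  u_i = v_i − Σ_{j<i} ((v_i · u_j) / (u_j · u_j)) · u_j.

Step by step this gives:
  u_1 = (2, -2, -2, -3)
  u_2 = (-1, 0, -1, 0)

Orthogonality check:
  u_2 · u_1 = 0 (should be 0)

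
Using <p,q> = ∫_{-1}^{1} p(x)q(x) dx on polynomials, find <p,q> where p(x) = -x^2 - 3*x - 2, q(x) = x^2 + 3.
<p,q> = -236/15

Expand the product: p(x)·q(x) = -x^4 - 3*x^3 - 5*x^2 - 9*x - 6.
∫_{-1}^{1} of each monomial x^k gives [2/(k+1) if k even, 0 if k odd]. Integrating term-by-term (or equivalently evaluating the antiderivative F(x) = -x^5/5 - 3*x^4/4 - 5*x^3/3 - 9*x^2/2 - 6*x at the endpoints):
  F(1) − F(−1) = -787/60 − (157/60) = -236/15.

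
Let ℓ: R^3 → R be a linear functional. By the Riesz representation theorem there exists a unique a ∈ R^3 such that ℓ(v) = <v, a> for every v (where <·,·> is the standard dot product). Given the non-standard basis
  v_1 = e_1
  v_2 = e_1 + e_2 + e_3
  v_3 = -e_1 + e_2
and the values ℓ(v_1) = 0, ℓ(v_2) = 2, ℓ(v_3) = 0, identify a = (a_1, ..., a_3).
a = (0, 0, 2)

Write a = (a_1, ..., a_3) in the standard basis. For each basis vector v_i, ℓ(v_i) = <v_i, a> is a linear equation in the a_j's. Collect the n equations into a matrix system V a = ℓ, where row i of V is v_i (expressed in the standard basis). Since V is invertible (lower-triangular with 1s on the diagonal, up to permutation), solve by back-substitution:
  V =
[[1, 0, 0],
 [1, 1, 1],
 [-1, 1, 0]]
  V a = (0, 2, 0)
Solving gives a = (0, 0, 2).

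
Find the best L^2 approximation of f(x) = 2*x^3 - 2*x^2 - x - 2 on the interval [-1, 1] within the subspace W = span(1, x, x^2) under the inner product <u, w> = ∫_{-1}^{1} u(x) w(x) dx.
g(x) = -2*x^2 + x/5 - 2

The best approximation g ∈ W is the orthogonal projection of f onto W. Writing g = a_0 + a_1 x + a_2 x^2, the coefficients solve the normal equations G · a = b where
  G_{ij} = <φ_i, φ_j> and b_i = <f, φ_i>, with φ_0 = 1, φ_1 = x, φ_2 = x^2.
G =
  [2, 0, 2/3]
  [0, 2/3, 0]
  [2/3, 0, 2/5],
b = (-16/3, 2/15, -32/15).
Solving gives a_0 = -2, a_1 = 1/5, a_2 = -2, so
  g(x) = -2*x^2 + x/5 - 2.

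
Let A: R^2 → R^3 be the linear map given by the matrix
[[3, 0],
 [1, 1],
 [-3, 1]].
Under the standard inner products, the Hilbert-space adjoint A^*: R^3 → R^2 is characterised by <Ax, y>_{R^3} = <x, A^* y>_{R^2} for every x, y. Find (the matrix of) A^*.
A^* = A^T =
[[3, 1, -3],
 [0, 1, 1]]

For real matrices with standard dot products, the defining identity <Ax, y> = <x, A^* y> gives (Ax)^T y = x^T (A^*) y, i.e. x^T A^T y = x^T (A^*) y. Since this holds for all x, y, we must have A^* = A^T. Therefore
A^* =
[[3, 1, -3],
 [0, 1, 1]].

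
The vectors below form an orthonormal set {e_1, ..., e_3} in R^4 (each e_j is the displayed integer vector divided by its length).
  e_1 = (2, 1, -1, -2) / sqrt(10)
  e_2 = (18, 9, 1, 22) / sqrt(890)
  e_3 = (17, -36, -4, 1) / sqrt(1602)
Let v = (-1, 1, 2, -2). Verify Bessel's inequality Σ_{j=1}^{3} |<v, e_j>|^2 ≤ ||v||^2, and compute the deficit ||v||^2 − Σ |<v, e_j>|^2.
Σ |<v, e_j>|^2 = 11/2; ||v||^2 = 10; deficit = 9/2

Write each e_j = u_j / sqrt(<u_j, u_j>) where u_j is the displayed integer vector. Then <v, e_j> = <v, u_j> / sqrt(<u_j, u_j>), so |<v, e_j>|^2 = <v, u_j>^2 / <u_j, u_j>.
Coefficients: <v, e_1> = 1/sqrt(10), <v, e_2> = -51/sqrt(890), <v, e_3> = -63/sqrt(1602).
Square and sum: Σ |<v, e_j>|^2 = 11/2.
Compute ||v||^2 = v·v = 10.
Deficit = 10 − 11/2 = 9/2 ≥ 0, confirming Bessel's inequality. (The deficit equals ||v − Σ <v,e_j> e_j||^2, the squared distance from v to span{e_j}.)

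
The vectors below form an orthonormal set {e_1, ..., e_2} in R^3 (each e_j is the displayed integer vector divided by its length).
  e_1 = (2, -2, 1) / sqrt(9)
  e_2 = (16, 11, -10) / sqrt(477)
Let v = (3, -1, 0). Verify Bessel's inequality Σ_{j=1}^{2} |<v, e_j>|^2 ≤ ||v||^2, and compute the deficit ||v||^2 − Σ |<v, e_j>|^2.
Σ |<v, e_j>|^2 = 529/53; ||v||^2 = 10; deficit = 1/53

Write each e_j = u_j / sqrt(<u_j, u_j>) where u_j is the displayed integer vector. Then <v, e_j> = <v, u_j> / sqrt(<u_j, u_j>), so |<v, e_j>|^2 = <v, u_j>^2 / <u_j, u_j>.
Coefficients: <v, e_1> = 8/sqrt(9), <v, e_2> = 37/sqrt(477).
Square and sum: Σ |<v, e_j>|^2 = 529/53.
Compute ||v||^2 = v·v = 10.
Deficit = 10 − 529/53 = 1/53 ≥ 0, confirming Bessel's inequality. (The deficit equals ||v − Σ <v,e_j> e_j||^2, the squared distance from v to span{e_j}.)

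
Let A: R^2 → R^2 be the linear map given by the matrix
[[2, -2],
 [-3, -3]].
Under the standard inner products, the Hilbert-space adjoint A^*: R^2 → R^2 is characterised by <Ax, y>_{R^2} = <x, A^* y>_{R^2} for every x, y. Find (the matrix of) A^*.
A^* = A^T =
[[2, -3],
 [-2, -3]]

For real matrices with standard dot products, the defining identity <Ax, y> = <x, A^* y> gives (Ax)^T y = x^T (A^*) y, i.e. x^T A^T y = x^T (A^*) y. Since this holds for all x, y, we must have A^* = A^T. Therefore
A^* =
[[2, -3],
 [-2, -3]].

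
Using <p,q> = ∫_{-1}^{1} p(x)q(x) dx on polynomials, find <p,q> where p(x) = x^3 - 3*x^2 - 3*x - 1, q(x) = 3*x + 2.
<p,q> = -64/5

Expand the product: p(x)·q(x) = 3*x^4 - 7*x^3 - 15*x^2 - 9*x - 2.
∫_{-1}^{1} of each monomial x^k gives [2/(k+1) if k even, 0 if k odd]. Integrating term-by-term (or equivalently evaluating the antiderivative F(x) = 3*x^5/5 - 7*x^4/4 - 5*x^3 - 9*x^2/2 - 2*x at the endpoints):
  F(1) − F(−1) = -253/20 − (3/20) = -64/5.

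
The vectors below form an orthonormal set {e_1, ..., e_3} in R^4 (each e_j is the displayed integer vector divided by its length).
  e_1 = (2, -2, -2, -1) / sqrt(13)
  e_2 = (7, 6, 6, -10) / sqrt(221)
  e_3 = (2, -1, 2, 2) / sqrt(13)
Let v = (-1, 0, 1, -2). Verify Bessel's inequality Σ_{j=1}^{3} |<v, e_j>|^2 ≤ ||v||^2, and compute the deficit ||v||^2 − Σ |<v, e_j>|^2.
Σ |<v, e_j>|^2 = 701/221; ||v||^2 = 6; deficit = 625/221

Write each e_j = u_j / sqrt(<u_j, u_j>) where u_j is the displayed integer vector. Then <v, e_j> = <v, u_j> / sqrt(<u_j, u_j>), so |<v, e_j>|^2 = <v, u_j>^2 / <u_j, u_j>.
Coefficients: <v, e_1> = -2/sqrt(13), <v, e_2> = 19/sqrt(221), <v, e_3> = -4/sqrt(13).
Square and sum: Σ |<v, e_j>|^2 = 701/221.
Compute ||v||^2 = v·v = 6.
Deficit = 6 − 701/221 = 625/221 ≥ 0, confirming Bessel's inequality. (The deficit equals ||v − Σ <v,e_j> e_j||^2, the squared distance from v to span{e_j}.)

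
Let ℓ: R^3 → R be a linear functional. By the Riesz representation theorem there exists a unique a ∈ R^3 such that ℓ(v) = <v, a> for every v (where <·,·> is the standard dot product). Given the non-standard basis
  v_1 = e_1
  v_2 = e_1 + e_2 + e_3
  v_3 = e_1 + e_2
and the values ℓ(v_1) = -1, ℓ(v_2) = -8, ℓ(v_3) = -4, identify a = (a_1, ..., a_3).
a = (-1, -3, -4)

Write a = (a_1, ..., a_3) in the standard basis. For each basis vector v_i, ℓ(v_i) = <v_i, a> is a linear equation in the a_j's. Collect the n equations into a matrix system V a = ℓ, where row i of V is v_i (expressed in the standard basis). Since V is invertible (lower-triangular with 1s on the diagonal, up to permutation), solve by back-substitution:
  V =
[[1, 0, 0],
 [1, 1, 1],
 [1, 1, 0]]
  V a = (-1, -8, -4)
Solving gives a = (-1, -3, -4).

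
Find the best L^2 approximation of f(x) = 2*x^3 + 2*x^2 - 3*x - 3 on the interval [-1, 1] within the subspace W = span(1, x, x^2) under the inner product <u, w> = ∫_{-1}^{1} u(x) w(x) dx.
g(x) = 2*x^2 - 9*x/5 - 3

The best approximation g ∈ W is the orthogonal projection of f onto W. Writing g = a_0 + a_1 x + a_2 x^2, the coefficients solve the normal equations G · a = b where
  G_{ij} = <φ_i, φ_j> and b_i = <f, φ_i>, with φ_0 = 1, φ_1 = x, φ_2 = x^2.
G =
  [2, 0, 2/3]
  [0, 2/3, 0]
  [2/3, 0, 2/5],
b = (-14/3, -6/5, -6/5).
Solving gives a_0 = -3, a_1 = -9/5, a_2 = 2, so
  g(x) = 2*x^2 - 9*x/5 - 3.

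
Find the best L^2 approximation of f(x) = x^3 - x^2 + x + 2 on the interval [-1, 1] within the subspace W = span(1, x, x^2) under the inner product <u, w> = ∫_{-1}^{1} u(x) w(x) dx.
g(x) = -x^2 + 8*x/5 + 2

The best approximation g ∈ W is the orthogonal projection of f onto W. Writing g = a_0 + a_1 x + a_2 x^2, the coefficients solve the normal equations G · a = b where
  G_{ij} = <φ_i, φ_j> and b_i = <f, φ_i>, with φ_0 = 1, φ_1 = x, φ_2 = x^2.
G =
  [2, 0, 2/3]
  [0, 2/3, 0]
  [2/3, 0, 2/5],
b = (10/3, 16/15, 14/15).
Solving gives a_0 = 2, a_1 = 8/5, a_2 = -1, so
  g(x) = -x^2 + 8*x/5 + 2.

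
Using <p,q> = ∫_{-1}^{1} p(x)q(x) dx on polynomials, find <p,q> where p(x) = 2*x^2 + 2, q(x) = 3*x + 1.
<p,q> = 16/3

Expand the product: p(x)·q(x) = 6*x^3 + 2*x^2 + 6*x + 2.
∫_{-1}^{1} of each monomial x^k gives [2/(k+1) if k even, 0 if k odd]. Integrating term-by-term (or equivalently evaluating the antiderivative F(x) = 3*x^4/2 + 2*x^3/3 + 3*x^2 + 2*x at the endpoints):
  F(1) − F(−1) = 43/6 − (11/6) = 16/3.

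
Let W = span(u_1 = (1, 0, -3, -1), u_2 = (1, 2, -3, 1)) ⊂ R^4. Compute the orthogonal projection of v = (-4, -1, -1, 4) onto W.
proj_W(v) = (-1/3, 4/3, 1, 5/3)

Set up U = [u_1 | ... | u_2] ∈ R^(4×2). The projector onto W = col(U) is P = U (U^T U)^(-1) U^T.
Compute U^T U =
  [11, 9]
  [9, 15],
and U^T v = (-5, 1).
Solve U^T U · c = U^T v for the coefficients: c = (-1, 2/3). The projection is proj_W(v) = U c.
Check: (v - proj_W(v)) · u_1 = 0  (should be 0).
Check: (v - proj_W(v)) · u_2 = 0  (should be 0).
Result: proj_W(v) = (-1/3, 4/3, 1, 5/3).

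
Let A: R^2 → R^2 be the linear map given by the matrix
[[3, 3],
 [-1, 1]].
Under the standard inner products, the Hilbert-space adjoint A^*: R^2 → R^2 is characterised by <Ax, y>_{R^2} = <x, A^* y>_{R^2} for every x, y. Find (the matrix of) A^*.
A^* = A^T =
[[3, -1],
 [3, 1]]

For real matrices with standard dot products, the defining identity <Ax, y> = <x, A^* y> gives (Ax)^T y = x^T (A^*) y, i.e. x^T A^T y = x^T (A^*) y. Since this holds for all x, y, we must have A^* = A^T. Therefore
A^* =
[[3, -1],
 [3, 1]].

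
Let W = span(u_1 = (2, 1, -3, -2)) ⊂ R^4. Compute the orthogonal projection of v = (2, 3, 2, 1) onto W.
proj_W(v) = (-1/9, -1/18, 1/6, 1/9)

Set up U = [u_1 | ... | u_1] ∈ R^(4×1). The projector onto W = col(U) is P = U (U^T U)^(-1) U^T.
Compute U^T U =
  [18],
and U^T v = (-1).
Solve U^T U · c = U^T v for the coefficients: c = (-1/18). The projection is proj_W(v) = U c.
Check: (v - proj_W(v)) · u_1 = 0  (should be 0).
Result: proj_W(v) = (-1/9, -1/18, 1/6, 1/9).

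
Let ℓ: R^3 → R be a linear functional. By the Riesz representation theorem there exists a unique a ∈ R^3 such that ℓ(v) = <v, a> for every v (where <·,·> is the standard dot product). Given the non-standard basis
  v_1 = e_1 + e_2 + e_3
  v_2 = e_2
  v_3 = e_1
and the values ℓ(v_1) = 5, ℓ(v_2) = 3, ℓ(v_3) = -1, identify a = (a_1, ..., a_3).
a = (-1, 3, 3)

Write a = (a_1, ..., a_3) in the standard basis. For each basis vector v_i, ℓ(v_i) = <v_i, a> is a linear equation in the a_j's. Collect the n equations into a matrix system V a = ℓ, where row i of V is v_i (expressed in the standard basis). Since V is invertible (lower-triangular with 1s on the diagonal, up to permutation), solve by back-substitution:
  V =
[[1, 1, 1],
 [0, 1, 0],
 [1, 0, 0]]
  V a = (5, 3, -1)
Solving gives a = (-1, 3, 3).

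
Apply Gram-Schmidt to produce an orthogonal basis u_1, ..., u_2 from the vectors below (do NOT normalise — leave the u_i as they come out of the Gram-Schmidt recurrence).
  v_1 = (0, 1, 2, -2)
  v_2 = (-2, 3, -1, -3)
Orthogonal basis:
  u_1 = (0, 1, 2, -2)
  u_2 = (-2, 20/9, -23/9, -13/9)

Apply the Gram-Schmidt recurrence
  u_1 = v_1
  u_i = v_i − Σ_{j<i} ((v_i · u_j) / (u_j · u_j)) · u_j.

Step by step this gives:
  u_1 = (0, 1, 2, -2)
  u_2 = (-2, 20/9, -23/9, -13/9)

Orthogonality check:
  u_2 · u_1 = 0 (should be 0)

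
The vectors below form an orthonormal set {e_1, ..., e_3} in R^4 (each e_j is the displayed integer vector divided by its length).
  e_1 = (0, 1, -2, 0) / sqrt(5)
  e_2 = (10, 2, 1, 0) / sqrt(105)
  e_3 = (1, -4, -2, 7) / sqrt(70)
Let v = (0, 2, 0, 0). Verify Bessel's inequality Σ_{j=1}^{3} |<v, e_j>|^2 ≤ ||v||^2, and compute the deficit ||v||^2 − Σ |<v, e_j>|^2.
Σ |<v, e_j>|^2 = 28/15; ||v||^2 = 4; deficit = 32/15

Write each e_j = u_j / sqrt(<u_j, u_j>) where u_j is the displayed integer vector. Then <v, e_j> = <v, u_j> / sqrt(<u_j, u_j>), so |<v, e_j>|^2 = <v, u_j>^2 / <u_j, u_j>.
Coefficients: <v, e_1> = 2/sqrt(5), <v, e_2> = 4/sqrt(105), <v, e_3> = -8/sqrt(70).
Square and sum: Σ |<v, e_j>|^2 = 28/15.
Compute ||v||^2 = v·v = 4.
Deficit = 4 − 28/15 = 32/15 ≥ 0, confirming Bessel's inequality. (The deficit equals ||v − Σ <v,e_j> e_j||^2, the squared distance from v to span{e_j}.)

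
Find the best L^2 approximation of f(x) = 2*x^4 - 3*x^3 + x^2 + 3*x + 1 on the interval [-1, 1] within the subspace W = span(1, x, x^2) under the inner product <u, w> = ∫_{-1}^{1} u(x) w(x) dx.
g(x) = 19*x^2/7 + 6*x/5 + 29/35

The best approximation g ∈ W is the orthogonal projection of f onto W. Writing g = a_0 + a_1 x + a_2 x^2, the coefficients solve the normal equations G · a = b where
  G_{ij} = <φ_i, φ_j> and b_i = <f, φ_i>, with φ_0 = 1, φ_1 = x, φ_2 = x^2.
G =
  [2, 0, 2/3]
  [0, 2/3, 0]
  [2/3, 0, 2/5],
b = (52/15, 4/5, 172/105).
Solving gives a_0 = 29/35, a_1 = 6/5, a_2 = 19/7, so
  g(x) = 19*x^2/7 + 6*x/5 + 29/35.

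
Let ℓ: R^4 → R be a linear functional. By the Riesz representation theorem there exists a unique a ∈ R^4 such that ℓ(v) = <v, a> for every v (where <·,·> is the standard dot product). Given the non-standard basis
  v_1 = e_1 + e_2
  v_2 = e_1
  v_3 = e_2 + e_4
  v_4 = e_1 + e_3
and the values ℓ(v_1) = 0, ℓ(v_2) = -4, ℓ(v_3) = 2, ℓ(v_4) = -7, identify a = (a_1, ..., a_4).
a = (-4, 4, -3, -2)

Write a = (a_1, ..., a_4) in the standard basis. For each basis vector v_i, ℓ(v_i) = <v_i, a> is a linear equation in the a_j's. Collect the n equations into a matrix system V a = ℓ, where row i of V is v_i (expressed in the standard basis). Since V is invertible (lower-triangular with 1s on the diagonal, up to permutation), solve by back-substitution:
  V =
[[1, 1, 0, 0],
 [1, 0, 0, 0],
 [0, 1, 0, 1],
 [1, 0, 1, 0]]
  V a = (0, -4, 2, -7)
Solving gives a = (-4, 4, -3, -2).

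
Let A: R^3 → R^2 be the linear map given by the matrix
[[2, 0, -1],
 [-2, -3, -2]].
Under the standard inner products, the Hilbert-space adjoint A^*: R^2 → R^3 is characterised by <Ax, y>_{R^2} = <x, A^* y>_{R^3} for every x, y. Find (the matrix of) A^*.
A^* = A^T =
[[2, -2],
 [0, -3],
 [-1, -2]]

For real matrices with standard dot products, the defining identity <Ax, y> = <x, A^* y> gives (Ax)^T y = x^T (A^*) y, i.e. x^T A^T y = x^T (A^*) y. Since this holds for all x, y, we must have A^* = A^T. Therefore
A^* =
[[2, -2],
 [0, -3],
 [-1, -2]].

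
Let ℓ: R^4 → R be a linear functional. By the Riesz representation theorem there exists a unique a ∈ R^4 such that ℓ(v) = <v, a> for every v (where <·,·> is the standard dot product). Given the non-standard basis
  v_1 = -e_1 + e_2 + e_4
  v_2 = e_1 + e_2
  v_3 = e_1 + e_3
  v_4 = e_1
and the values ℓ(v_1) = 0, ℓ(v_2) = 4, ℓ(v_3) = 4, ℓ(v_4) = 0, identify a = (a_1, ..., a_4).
a = (0, 4, 4, -4)

Write a = (a_1, ..., a_4) in the standard basis. For each basis vector v_i, ℓ(v_i) = <v_i, a> is a linear equation in the a_j's. Collect the n equations into a matrix system V a = ℓ, where row i of V is v_i (expressed in the standard basis). Since V is invertible (lower-triangular with 1s on the diagonal, up to permutation), solve by back-substitution:
  V =
[[-1, 1, 0, 1],
 [1, 1, 0, 0],
 [1, 0, 1, 0],
 [1, 0, 0, 0]]
  V a = (0, 4, 4, 0)
Solving gives a = (0, 4, 4, -4).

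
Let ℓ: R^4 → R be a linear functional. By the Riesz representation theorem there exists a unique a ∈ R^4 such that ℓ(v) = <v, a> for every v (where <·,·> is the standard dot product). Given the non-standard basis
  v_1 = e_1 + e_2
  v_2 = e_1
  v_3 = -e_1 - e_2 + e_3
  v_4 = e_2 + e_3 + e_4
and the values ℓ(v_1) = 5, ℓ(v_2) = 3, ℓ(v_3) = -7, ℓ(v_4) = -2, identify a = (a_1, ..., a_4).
a = (3, 2, -2, -2)

Write a = (a_1, ..., a_4) in the standard basis. For each basis vector v_i, ℓ(v_i) = <v_i, a> is a linear equation in the a_j's. Collect the n equations into a matrix system V a = ℓ, where row i of V is v_i (expressed in the standard basis). Since V is invertible (lower-triangular with 1s on the diagonal, up to permutation), solve by back-substitution:
  V =
[[1, 1, 0, 0],
 [1, 0, 0, 0],
 [-1, -1, 1, 0],
 [0, 1, 1, 1]]
  V a = (5, 3, -7, -2)
Solving gives a = (3, 2, -2, -2).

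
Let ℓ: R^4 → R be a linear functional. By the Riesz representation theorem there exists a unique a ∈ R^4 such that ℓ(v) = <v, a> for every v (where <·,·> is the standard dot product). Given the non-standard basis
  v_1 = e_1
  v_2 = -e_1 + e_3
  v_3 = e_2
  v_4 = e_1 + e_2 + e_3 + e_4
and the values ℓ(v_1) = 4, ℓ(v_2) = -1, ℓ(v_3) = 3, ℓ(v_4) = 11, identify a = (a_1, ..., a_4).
a = (4, 3, 3, 1)

Write a = (a_1, ..., a_4) in the standard basis. For each basis vector v_i, ℓ(v_i) = <v_i, a> is a linear equation in the a_j's. Collect the n equations into a matrix system V a = ℓ, where row i of V is v_i (expressed in the standard basis). Since V is invertible (lower-triangular with 1s on the diagonal, up to permutation), solve by back-substitution:
  V =
[[1, 0, 0, 0],
 [-1, 0, 1, 0],
 [0, 1, 0, 0],
 [1, 1, 1, 1]]
  V a = (4, -1, 3, 11)
Solving gives a = (4, 3, 3, 1).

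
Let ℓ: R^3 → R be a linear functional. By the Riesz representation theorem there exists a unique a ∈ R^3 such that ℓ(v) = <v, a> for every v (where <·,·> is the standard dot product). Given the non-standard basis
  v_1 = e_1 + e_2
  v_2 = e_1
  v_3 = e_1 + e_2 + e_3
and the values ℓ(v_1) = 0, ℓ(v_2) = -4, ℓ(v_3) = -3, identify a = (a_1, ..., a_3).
a = (-4, 4, -3)

Write a = (a_1, ..., a_3) in the standard basis. For each basis vector v_i, ℓ(v_i) = <v_i, a> is a linear equation in the a_j's. Collect the n equations into a matrix system V a = ℓ, where row i of V is v_i (expressed in the standard basis). Since V is invertible (lower-triangular with 1s on the diagonal, up to permutation), solve by back-substitution:
  V =
[[1, 1, 0],
 [1, 0, 0],
 [1, 1, 1]]
  V a = (0, -4, -3)
Solving gives a = (-4, 4, -3).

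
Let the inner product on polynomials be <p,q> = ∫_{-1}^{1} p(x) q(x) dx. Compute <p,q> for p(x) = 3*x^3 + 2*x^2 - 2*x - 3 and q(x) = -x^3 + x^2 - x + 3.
<p,q> = -1588/105

Expand the product: p(x)·q(x) = -3*x^6 + x^5 + x^4 + 8*x^3 + 5*x^2 - 3*x - 9.
∫_{-1}^{1} of each monomial x^k gives [2/(k+1) if k even, 0 if k odd]. Integrating term-by-term (or equivalently evaluating the antiderivative F(x) = -3*x^7/7 + x^6/6 + x^5/5 + 2*x^4 + 5*x^3/3 - 3*x^2/2 - 9*x at the endpoints):
  F(1) − F(−1) = -724/105 − (288/35) = -1588/105.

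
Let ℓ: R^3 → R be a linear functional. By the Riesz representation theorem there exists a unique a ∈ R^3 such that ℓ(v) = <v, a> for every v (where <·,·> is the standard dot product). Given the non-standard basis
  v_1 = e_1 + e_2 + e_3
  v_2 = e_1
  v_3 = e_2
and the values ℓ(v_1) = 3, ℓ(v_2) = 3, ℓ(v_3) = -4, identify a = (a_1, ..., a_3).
a = (3, -4, 4)

Write a = (a_1, ..., a_3) in the standard basis. For each basis vector v_i, ℓ(v_i) = <v_i, a> is a linear equation in the a_j's. Collect the n equations into a matrix system V a = ℓ, where row i of V is v_i (expressed in the standard basis). Since V is invertible (lower-triangular with 1s on the diagonal, up to permutation), solve by back-substitution:
  V =
[[1, 1, 1],
 [1, 0, 0],
 [0, 1, 0]]
  V a = (3, 3, -4)
Solving gives a = (3, -4, 4).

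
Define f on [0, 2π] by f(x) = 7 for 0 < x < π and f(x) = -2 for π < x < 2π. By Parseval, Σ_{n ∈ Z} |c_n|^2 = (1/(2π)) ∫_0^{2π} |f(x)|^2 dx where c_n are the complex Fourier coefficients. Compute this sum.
Σ |c_n|^2 = 53/2

Parseval equates the L^2 energy of f (normalised by 1/(2π)) with the ℓ^2 sum of its Fourier coefficients: (1/(2π)) ∫_0^{2π} |f|^2 = Σ |c_n|^2.
Compute the left side: (1/(2π)) [∫_0^π 7^2 dx + ∫_π^{2π} (-2)^2 dx] = (1/(2π)) · (49π + 4π) = (49 + 4)/2 = 53/2.
So Σ_{n ∈ Z} |c_n|^2 = 53/2.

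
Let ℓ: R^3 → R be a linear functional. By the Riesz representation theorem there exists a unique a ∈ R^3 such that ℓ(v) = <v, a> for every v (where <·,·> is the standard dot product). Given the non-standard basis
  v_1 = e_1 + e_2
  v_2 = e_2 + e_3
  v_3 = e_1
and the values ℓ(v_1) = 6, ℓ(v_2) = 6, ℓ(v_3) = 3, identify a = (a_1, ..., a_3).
a = (3, 3, 3)

Write a = (a_1, ..., a_3) in the standard basis. For each basis vector v_i, ℓ(v_i) = <v_i, a> is a linear equation in the a_j's. Collect the n equations into a matrix system V a = ℓ, where row i of V is v_i (expressed in the standard basis). Since V is invertible (lower-triangular with 1s on the diagonal, up to permutation), solve by back-substitution:
  V =
[[1, 1, 0],
 [0, 1, 1],
 [1, 0, 0]]
  V a = (6, 6, 3)
Solving gives a = (3, 3, 3).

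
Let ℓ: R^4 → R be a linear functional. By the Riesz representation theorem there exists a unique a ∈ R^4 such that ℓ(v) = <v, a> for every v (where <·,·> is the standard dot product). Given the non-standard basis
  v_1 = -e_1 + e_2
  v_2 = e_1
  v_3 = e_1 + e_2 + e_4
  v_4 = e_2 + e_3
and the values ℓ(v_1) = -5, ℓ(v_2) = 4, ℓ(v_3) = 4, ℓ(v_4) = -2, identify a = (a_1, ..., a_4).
a = (4, -1, -1, 1)

Write a = (a_1, ..., a_4) in the standard basis. For each basis vector v_i, ℓ(v_i) = <v_i, a> is a linear equation in the a_j's. Collect the n equations into a matrix system V a = ℓ, where row i of V is v_i (expressed in the standard basis). Since V is invertible (lower-triangular with 1s on the diagonal, up to permutation), solve by back-substitution:
  V =
[[-1, 1, 0, 0],
 [1, 0, 0, 0],
 [1, 1, 0, 1],
 [0, 1, 1, 0]]
  V a = (-5, 4, 4, -2)
Solving gives a = (4, -1, -1, 1).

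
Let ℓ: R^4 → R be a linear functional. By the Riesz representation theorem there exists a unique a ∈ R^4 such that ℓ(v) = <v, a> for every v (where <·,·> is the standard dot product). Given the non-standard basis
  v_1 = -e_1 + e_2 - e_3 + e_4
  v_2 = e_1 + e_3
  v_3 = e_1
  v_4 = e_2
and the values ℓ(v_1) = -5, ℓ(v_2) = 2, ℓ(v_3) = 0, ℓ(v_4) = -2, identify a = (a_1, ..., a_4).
a = (0, -2, 2, -1)

Write a = (a_1, ..., a_4) in the standard basis. For each basis vector v_i, ℓ(v_i) = <v_i, a> is a linear equation in the a_j's. Collect the n equations into a matrix system V a = ℓ, where row i of V is v_i (expressed in the standard basis). Since V is invertible (lower-triangular with 1s on the diagonal, up to permutation), solve by back-substitution:
  V =
[[-1, 1, -1, 1],
 [1, 0, 1, 0],
 [1, 0, 0, 0],
 [0, 1, 0, 0]]
  V a = (-5, 2, 0, -2)
Solving gives a = (0, -2, 2, -1).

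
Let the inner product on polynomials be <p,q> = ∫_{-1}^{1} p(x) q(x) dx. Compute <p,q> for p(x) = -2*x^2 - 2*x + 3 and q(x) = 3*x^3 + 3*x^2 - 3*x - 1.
<p,q> = 8/15

Expand the product: p(x)·q(x) = -6*x^5 - 12*x^4 + 9*x^3 + 17*x^2 - 7*x - 3.
∫_{-1}^{1} of each monomial x^k gives [2/(k+1) if k even, 0 if k odd]. Integrating term-by-term (or equivalently evaluating the antiderivative F(x) = -x^6 - 12*x^5/5 + 9*x^4/4 + 17*x^3/3 - 7*x^2/2 - 3*x at the endpoints):
  F(1) − F(−1) = -119/60 − (-151/60) = 8/15.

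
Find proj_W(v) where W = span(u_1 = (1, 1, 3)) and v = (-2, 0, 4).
proj_W(v) = (10/11, 10/11, 30/11)

Set up U = [u_1 | ... | u_1] ∈ R^(3×1). The projector onto W = col(U) is P = U (U^T U)^(-1) U^T.
Compute U^T U =
  [11],
and U^T v = (10).
Solve U^T U · c = U^T v for the coefficients: c = (10/11). The projection is proj_W(v) = U c.
Check: (v - proj_W(v)) · u_1 = 0  (should be 0).
Result: proj_W(v) = (10/11, 10/11, 30/11).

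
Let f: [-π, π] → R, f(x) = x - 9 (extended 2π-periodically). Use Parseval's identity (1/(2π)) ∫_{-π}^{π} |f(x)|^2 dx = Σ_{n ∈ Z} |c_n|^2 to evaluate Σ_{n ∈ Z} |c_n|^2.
Σ |c_n|^2 = π^2/3 + 81

Expand and integrate term by term over [-π, π]:
  ∫ (x)^2 dx = 1·(2π^3/3); ∫ 2·1·(-9)·x dx = 0 (odd integrand); ∫ (-9)^2 dx = 81·2π.
So (1/(2π)) ∫_{-π}^{π} (x - 9)^2 dx = 1π^2/3 + 81 = π^2/3 + 81.
Parseval ⇒ Σ |c_n|^2 = π^2/3 + 81.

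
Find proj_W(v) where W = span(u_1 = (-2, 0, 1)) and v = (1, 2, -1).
proj_W(v) = (6/5, 0, -3/5)

Set up U = [u_1 | ... | u_1] ∈ R^(3×1). The projector onto W = col(U) is P = U (U^T U)^(-1) U^T.
Compute U^T U =
  [5],
and U^T v = (-3).
Solve U^T U · c = U^T v for the coefficients: c = (-3/5). The projection is proj_W(v) = U c.
Check: (v - proj_W(v)) · u_1 = 0  (should be 0).
Result: proj_W(v) = (6/5, 0, -3/5).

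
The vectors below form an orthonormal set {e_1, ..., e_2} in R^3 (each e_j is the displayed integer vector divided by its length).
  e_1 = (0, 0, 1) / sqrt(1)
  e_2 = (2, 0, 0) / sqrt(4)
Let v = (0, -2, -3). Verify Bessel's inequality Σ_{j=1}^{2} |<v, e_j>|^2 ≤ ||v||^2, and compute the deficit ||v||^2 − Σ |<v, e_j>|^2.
Σ |<v, e_j>|^2 = 9; ||v||^2 = 13; deficit = 4

Write each e_j = u_j / sqrt(<u_j, u_j>) where u_j is the displayed integer vector. Then <v, e_j> = <v, u_j> / sqrt(<u_j, u_j>), so |<v, e_j>|^2 = <v, u_j>^2 / <u_j, u_j>.
Coefficients: <v, e_1> = -3/sqrt(1), <v, e_2> = 0/sqrt(4).
Square and sum: Σ |<v, e_j>|^2 = 9.
Compute ||v||^2 = v·v = 13.
Deficit = 13 − 9 = 4 ≥ 0, confirming Bessel's inequality. (The deficit equals ||v − Σ <v,e_j> e_j||^2, the squared distance from v to span{e_j}.)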